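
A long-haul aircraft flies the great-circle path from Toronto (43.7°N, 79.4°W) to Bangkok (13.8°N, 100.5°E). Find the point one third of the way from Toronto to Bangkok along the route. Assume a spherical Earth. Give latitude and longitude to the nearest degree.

≈ (85°N, 79°W)

From cos δ = sin φ₁ sin φ₂ + cos φ₁ cos φ₂ cos Δλ, the central angle is δ ≈ 2.138 rad (122.5°).
Interpolate at f = 1/3 with slerp weights a = sin((1−f)δ)/sin δ ≈ 1.173, b = sin(fδ)/sin δ ≈ 0.775.
p = a·p₁ + b·p₂ ≈ (0.019, -0.093, 0.995); φ = arcsin(p_z) ≈ 84.53°, λ = atan2(p_y, p_x) ≈ -78.61°.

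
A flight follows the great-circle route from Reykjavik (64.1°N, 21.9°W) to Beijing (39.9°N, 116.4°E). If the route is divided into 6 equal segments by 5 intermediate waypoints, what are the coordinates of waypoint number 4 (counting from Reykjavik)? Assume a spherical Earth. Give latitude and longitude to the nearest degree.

Write both endpoints as unit vectors p₁, p₂ with components (cos φ cos λ, cos φ sin λ, sin φ).
The central angle between the endpoints is δ = arccos(p₁·p₂) ≈ 1.238 rad (70.9°).
Interpolate at f = 4/6 with slerp weights a = sin((1−f)δ)/sin δ ≈ 0.424, b = sin(fδ)/sin δ ≈ 0.777.
p = a·p₁ + b·p₂ ≈ (-0.093, 0.465, 0.880); φ = arcsin(p_z) ≈ 61.69°, λ = atan2(p_y, p_x) ≈ 101.33°.

≈ 62°N, 101°E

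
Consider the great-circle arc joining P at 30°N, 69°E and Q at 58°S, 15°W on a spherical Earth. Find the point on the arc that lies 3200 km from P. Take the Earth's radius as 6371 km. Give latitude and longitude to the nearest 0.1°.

From cos δ = sin φ₁ sin φ₂ + cos φ₁ cos φ₂ cos Δλ, the central angle is δ ≈ 1.956 rad (112.1°). The total great-circle distance is δ·R ≈ 1.956 × 6371 ≈ 12464 km, so the target fraction is f = 3200/12464 ≈ 0.257.
Interpolate at f ≈ 0.257 with slerp weights a = sin((1−f)δ)/sin δ ≈ 1.072, b = sin(fδ)/sin δ ≈ 0.520.
p = a·p₁ + b·p₂ ≈ (0.599, 0.795, 0.095); φ = arcsin(p_z) ≈ 5.47°, λ = atan2(p_y, p_x) ≈ 53.03°.

≈ 5.5°N, 53.0°E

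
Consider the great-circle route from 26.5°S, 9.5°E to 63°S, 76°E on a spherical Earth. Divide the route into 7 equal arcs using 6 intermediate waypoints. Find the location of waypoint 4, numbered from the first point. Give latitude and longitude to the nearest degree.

≈ 52°S, 35°E

From cos δ = sin φ₁ sin φ₂ + cos φ₁ cos φ₂ cos Δλ, the central angle is δ ≈ 0.977 rad (56.0°).
Interpolate at f = 4/7 with slerp weights a = sin((1−f)δ)/sin δ ≈ 0.491, b = sin(fδ)/sin δ ≈ 0.639.
p = a·p₁ + b·p₂ ≈ (0.503, 0.354, -0.788); φ = arcsin(p_z) ≈ -52.03°, λ = atan2(p_y, p_x) ≈ 35.13°.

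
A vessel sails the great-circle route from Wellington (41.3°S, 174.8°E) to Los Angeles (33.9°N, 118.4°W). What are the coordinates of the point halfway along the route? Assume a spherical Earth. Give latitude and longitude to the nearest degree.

Convert each endpoint to a unit vector on the sphere (x = cos φ cos λ, y = cos φ sin λ, z = sin φ).
The central angle between the endpoints is δ = arccos(p₁·p₂) ≈ 1.694 rad (97.0°).
Interpolate at f = 1/2 with slerp weights a = sin((1−f)δ)/sin δ ≈ 0.755, b = sin(fδ)/sin δ ≈ 0.755.
p = a·p₁ + b·p₂ ≈ (-0.863, -0.500, -0.077); φ = arcsin(p_z) ≈ -4.43°, λ = atan2(p_y, p_x) ≈ -149.92°.

≈ 4°S, 150°W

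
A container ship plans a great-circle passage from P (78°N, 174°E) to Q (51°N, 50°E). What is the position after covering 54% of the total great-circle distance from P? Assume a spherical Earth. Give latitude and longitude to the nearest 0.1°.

Convert each endpoint to a unit vector on the sphere (x = cos φ cos λ, y = cos φ sin λ, z = sin φ).
The central angle between the endpoints is δ = arccos(p₁·p₂) ≈ 0.813 rad (46.6°).
Interpolate at f = 0.54 with slerp weights a = sin((1−f)δ)/sin δ ≈ 0.503, b = sin(fδ)/sin δ ≈ 0.585.
p = a·p₁ + b·p₂ ≈ (0.133, 0.293, 0.947); φ = arcsin(p_z) ≈ 71.23°, λ = atan2(p_y, p_x) ≈ 65.63°.

≈ (71.2°N, 65.6°E)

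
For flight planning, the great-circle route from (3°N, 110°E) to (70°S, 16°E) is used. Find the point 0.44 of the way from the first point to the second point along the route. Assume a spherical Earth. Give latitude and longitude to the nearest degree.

≈ (36°S, 94°E)

Write both endpoints as unit vectors p₁, p₂ with components (cos φ cos λ, cos φ sin λ, sin φ).
The central angle between the endpoints is δ = arccos(p₁·p₂) ≈ 1.644 rad (94.2°).
Interpolate at f = 0.44 with slerp weights a = sin((1−f)δ)/sin δ ≈ 0.798, b = sin(fδ)/sin δ ≈ 0.664.
p = a·p₁ + b·p₂ ≈ (-0.054, 0.811, -0.582); φ = arcsin(p_z) ≈ -35.58°, λ = atan2(p_y, p_x) ≈ 93.84°.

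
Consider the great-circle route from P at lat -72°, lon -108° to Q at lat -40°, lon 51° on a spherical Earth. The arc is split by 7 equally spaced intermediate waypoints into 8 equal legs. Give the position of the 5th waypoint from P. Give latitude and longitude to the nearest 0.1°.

The haversine formula gives a central angle δ ≈ 1.170 rad (67.0°) between the endpoints.
Interpolate at f = 5/8 with slerp weights a = sin((1−f)δ)/sin δ ≈ 0.461, b = sin(fδ)/sin δ ≈ 0.725.
p = a·p₁ + b·p₂ ≈ (0.306, 0.296, -0.905); φ = arcsin(p_z) ≈ -64.81°, λ = atan2(p_y, p_x) ≈ 44.10°.

≈ lat -64.8°, lon 44.1°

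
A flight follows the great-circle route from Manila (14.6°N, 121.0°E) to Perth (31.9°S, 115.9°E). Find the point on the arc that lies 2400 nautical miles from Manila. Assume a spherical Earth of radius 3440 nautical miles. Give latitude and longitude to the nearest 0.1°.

≈ 25.2°S, 116.8°E

The haversine formula gives a central angle δ ≈ 0.816 rad (46.8°) between the endpoints. The total great-circle distance is δ·R ≈ 0.816 × 3440 ≈ 2807 nmi, so the target fraction is f = 2400/2807 ≈ 0.855.
Interpolate at f ≈ 0.855 with slerp weights a = sin((1−f)δ)/sin δ ≈ 0.162, b = sin(fδ)/sin δ ≈ 0.882.
p = a·p₁ + b·p₂ ≈ (-0.408, 0.808, -0.425); φ = arcsin(p_z) ≈ -25.16°, λ = atan2(p_y, p_x) ≈ 116.78°.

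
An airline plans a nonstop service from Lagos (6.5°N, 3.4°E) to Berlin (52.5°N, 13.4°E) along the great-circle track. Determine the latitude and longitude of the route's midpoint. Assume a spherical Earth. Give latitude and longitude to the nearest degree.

From cos δ = sin φ₁ sin φ₂ + cos φ₁ cos φ₂ cos Δλ, the central angle is δ ≈ 0.816 rad (46.7°).
Interpolate at f = 1/2 with slerp weights a = sin((1−f)δ)/sin δ ≈ 0.545, b = sin(fδ)/sin δ ≈ 0.545.
p = a·p₁ + b·p₂ ≈ (0.863, 0.109, 0.494); φ = arcsin(p_z) ≈ 29.59°, λ = atan2(p_y, p_x) ≈ 7.20°.

≈ (30°N, 7°E)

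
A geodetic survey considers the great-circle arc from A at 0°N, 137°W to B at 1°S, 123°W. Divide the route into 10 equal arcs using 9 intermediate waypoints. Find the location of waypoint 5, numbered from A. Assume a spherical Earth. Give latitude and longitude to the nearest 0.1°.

Convert each endpoint to a unit vector on the sphere (x = cos φ cos λ, y = cos φ sin λ, z = sin φ).
The central angle between the endpoints is δ = arccos(p₁·p₂) ≈ 0.245 rad (14.0°).
Interpolate at f = 5/10 with slerp weights a = sin((1−f)δ)/sin δ ≈ 0.504, b = sin(fδ)/sin δ ≈ 0.504.
p = a·p₁ + b·p₂ ≈ (-0.643, -0.766, -0.009); φ = arcsin(p_z) ≈ -0.50°, λ = atan2(p_y, p_x) ≈ -130.00°.

≈ 0.5°S, 130.0°W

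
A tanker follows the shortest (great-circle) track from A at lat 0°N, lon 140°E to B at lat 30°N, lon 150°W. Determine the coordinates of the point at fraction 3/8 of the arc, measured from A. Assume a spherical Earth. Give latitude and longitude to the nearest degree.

Convert each endpoint to a unit vector on the sphere (x = cos φ cos λ, y = cos φ sin λ, z = sin φ).
The central angle between the endpoints is δ = arccos(p₁·p₂) ≈ 1.270 rad (72.8°).
Interpolate at f = 3/8 with slerp weights a = sin((1−f)δ)/sin δ ≈ 0.747, b = sin(fδ)/sin δ ≈ 0.480.
p = a·p₁ + b·p₂ ≈ (-0.932, 0.272, 0.240); φ = arcsin(p_z) ≈ 13.89°, λ = atan2(p_y, p_x) ≈ 163.73°.

≈ lat 14°N, lon 164°E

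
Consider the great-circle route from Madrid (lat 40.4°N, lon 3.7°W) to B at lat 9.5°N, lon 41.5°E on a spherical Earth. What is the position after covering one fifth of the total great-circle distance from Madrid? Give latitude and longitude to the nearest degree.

≈ lat 36°N, lon 8°E

Convert each endpoint to a unit vector on the sphere (x = cos φ cos λ, y = cos φ sin λ, z = sin φ).
The central angle between the endpoints is δ = arccos(p₁·p₂) ≈ 0.881 rad (50.5°).
Interpolate at f = 1/5 with slerp weights a = sin((1−f)δ)/sin δ ≈ 0.840, b = sin(fδ)/sin δ ≈ 0.227.
p = a·p₁ + b·p₂ ≈ (0.806, 0.107, 0.582); φ = arcsin(p_z) ≈ 35.58°, λ = atan2(p_y, p_x) ≈ 7.58°.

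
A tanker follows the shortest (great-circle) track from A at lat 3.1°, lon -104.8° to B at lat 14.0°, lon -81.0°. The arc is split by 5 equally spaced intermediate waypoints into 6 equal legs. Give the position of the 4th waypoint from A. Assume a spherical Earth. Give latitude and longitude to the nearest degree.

≈ lat 11°, lon -89°

Convert each endpoint to a unit vector on the sphere (x = cos φ cos λ, y = cos φ sin λ, z = sin φ).
The central angle between the endpoints is δ = arccos(p₁·p₂) ≈ 0.452 rad (25.9°).
Interpolate at f = 4/6 with slerp weights a = sin((1−f)δ)/sin δ ≈ 0.344, b = sin(fδ)/sin δ ≈ 0.680.
p = a·p₁ + b·p₂ ≈ (0.015, -0.983, 0.183); φ = arcsin(p_z) ≈ 10.54°, λ = atan2(p_y, p_x) ≈ -89.10°.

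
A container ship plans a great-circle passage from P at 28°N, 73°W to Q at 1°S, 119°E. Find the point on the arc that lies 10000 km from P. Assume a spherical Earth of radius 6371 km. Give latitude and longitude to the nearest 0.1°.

The haversine formula gives a central angle δ ≈ 2.629 rad (150.7°) between the endpoints. The total great-circle distance is δ·R ≈ 2.629 × 6371 ≈ 16752 km, so the target fraction is f = 10000/16752 ≈ 0.597.
Interpolate at f ≈ 0.597 with slerp weights a = sin((1−f)δ)/sin δ ≈ 1.780, b = sin(fδ)/sin δ ≈ 2.041.
p = a·p₁ + b·p₂ ≈ (-0.530, 0.282, 0.800); φ = arcsin(p_z) ≈ 53.14°, λ = atan2(p_y, p_x) ≈ 152.01°.

≈ 53.1°N, 152.0°E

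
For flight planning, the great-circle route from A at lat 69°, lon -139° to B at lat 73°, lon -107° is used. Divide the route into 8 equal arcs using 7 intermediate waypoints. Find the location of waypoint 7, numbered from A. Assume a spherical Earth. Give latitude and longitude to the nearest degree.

≈ lat 73°, lon -112°

Write both endpoints as unit vectors p₁, p₂ with components (cos φ cos λ, cos φ sin λ, sin φ).
The central angle between the endpoints is δ = arccos(p₁·p₂) ≈ 0.192 rad (11.0°).
Interpolate at f = 7/8 with slerp weights a = sin((1−f)δ)/sin δ ≈ 0.126, b = sin(fδ)/sin δ ≈ 0.876.
p = a·p₁ + b·p₂ ≈ (-0.109, -0.275, 0.955); φ = arcsin(p_z) ≈ 72.82°, λ = atan2(p_y, p_x) ≈ -111.64°.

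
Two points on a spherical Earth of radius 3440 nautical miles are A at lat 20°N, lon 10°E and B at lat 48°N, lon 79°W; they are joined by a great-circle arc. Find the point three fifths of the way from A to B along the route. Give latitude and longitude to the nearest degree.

From cos δ = sin φ₁ sin φ₂ + cos φ₁ cos φ₂ cos Δλ, the central angle is δ ≈ 1.302 rad (74.6°).
Interpolate at f = 3/5 with slerp weights a = sin((1−f)δ)/sin δ ≈ 0.516, b = sin(fδ)/sin δ ≈ 0.730.
p = a·p₁ + b·p₂ ≈ (0.571, -0.396, 0.719); φ = arcsin(p_z) ≈ 46.00°, λ = atan2(p_y, p_x) ≈ -34.71°.

≈ lat 46°N, lon 35°W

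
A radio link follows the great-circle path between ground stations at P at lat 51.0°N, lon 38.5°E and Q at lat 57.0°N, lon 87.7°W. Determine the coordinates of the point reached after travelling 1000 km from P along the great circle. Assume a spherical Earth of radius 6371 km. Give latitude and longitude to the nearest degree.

≈ lat 59°N, lon 30°E

Convert each endpoint to a unit vector on the sphere (x = cos φ cos λ, y = cos φ sin λ, z = sin φ).
The central angle between the endpoints is δ = arccos(p₁·p₂) ≈ 1.105 rad (63.3°). The total great-circle distance is δ·R ≈ 1.105 × 6371 ≈ 7039 km, so the target fraction is f = 1000/7039 ≈ 0.142.
Interpolate at f ≈ 0.142 with slerp weights a = sin((1−f)δ)/sin δ ≈ 0.909, b = sin(fδ)/sin δ ≈ 0.175.
p = a·p₁ + b·p₂ ≈ (0.452, 0.261, 0.853); φ = arcsin(p_z) ≈ 58.57°, λ = atan2(p_y, p_x) ≈ 30.02°.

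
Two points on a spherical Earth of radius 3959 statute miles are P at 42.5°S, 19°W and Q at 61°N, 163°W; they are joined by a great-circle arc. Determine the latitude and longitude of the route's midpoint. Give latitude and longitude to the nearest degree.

Convert each endpoint to a unit vector on the sphere (x = cos φ cos λ, y = cos φ sin λ, z = sin φ).
The central angle between the endpoints is δ = arccos(p₁·p₂) ≈ 2.647 rad (151.6°).
Interpolate at f = 1/2 with slerp weights a = sin((1−f)δ)/sin δ ≈ 2.042, b = sin(fδ)/sin δ ≈ 2.042.
p = a·p₁ + b·p₂ ≈ (0.477, -0.779, 0.406); φ = arcsin(p_z) ≈ 23.98°, λ = atan2(p_y, p_x) ≈ -58.55°.

≈ 24°N, 59°W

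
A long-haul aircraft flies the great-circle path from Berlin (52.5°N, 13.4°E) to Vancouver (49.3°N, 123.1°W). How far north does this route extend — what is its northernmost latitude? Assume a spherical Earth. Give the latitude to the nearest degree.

The great circle lies in the plane with unit normal n̂ = (p₁ × p₂)/|p₁ × p₂|.
Here n̂_z ≈ -0.288; the vertex latitude is φ_max = arccos|n̂_z| ≈ 73.3°.

≈ 73°N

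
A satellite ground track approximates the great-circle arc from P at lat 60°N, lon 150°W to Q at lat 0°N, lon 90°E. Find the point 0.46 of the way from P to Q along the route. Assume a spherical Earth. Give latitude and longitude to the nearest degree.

Convert each endpoint to a unit vector on the sphere (x = cos φ cos λ, y = cos φ sin λ, z = sin φ).
The central angle between the endpoints is δ = arccos(p₁·p₂) ≈ 1.823 rad (104.5°).
Interpolate at f = 0.46 with slerp weights a = sin((1−f)δ)/sin δ ≈ 0.860, b = sin(fδ)/sin δ ≈ 0.768.
p = a·p₁ + b·p₂ ≈ (-0.373, 0.553, 0.745); φ = arcsin(p_z) ≈ 48.17°, λ = atan2(p_y, p_x) ≈ 123.96°.

≈ lat 48°N, lon 124°E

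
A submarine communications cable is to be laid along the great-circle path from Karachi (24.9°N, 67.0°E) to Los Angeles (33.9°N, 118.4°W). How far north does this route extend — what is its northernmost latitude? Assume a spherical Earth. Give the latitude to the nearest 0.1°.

≈ 85.3°N

The great circle lies in the plane with unit normal n̂ = (p₁ × p₂)/|p₁ × p₂|.
Here n̂_z ≈ +0.083; the vertex latitude is φ_max = arccos|n̂_z| ≈ 85.3°.
Check via Clairaut: cos φ_max = |cos φ₁| · sin C = cos(24.9°)·sin(5.2°) ≈ 0.083, again giving ≈ 85.3°.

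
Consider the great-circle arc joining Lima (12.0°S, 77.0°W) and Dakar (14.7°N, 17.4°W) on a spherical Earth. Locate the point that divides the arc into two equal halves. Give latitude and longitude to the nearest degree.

≈ 2°N, 47°W

Convert each endpoint to a unit vector on the sphere (x = cos φ cos λ, y = cos φ sin λ, z = sin φ).
The central angle between the endpoints is δ = arccos(p₁·p₂) ≈ 1.131 rad (64.8°).
Interpolate at f = 1/2 with slerp weights a = sin((1−f)δ)/sin δ ≈ 0.592, b = sin(fδ)/sin δ ≈ 0.592.
p = a·p₁ + b·p₂ ≈ (0.677, -0.736, 0.027); φ = arcsin(p_z) ≈ 1.56°, λ = atan2(p_y, p_x) ≈ -47.38°.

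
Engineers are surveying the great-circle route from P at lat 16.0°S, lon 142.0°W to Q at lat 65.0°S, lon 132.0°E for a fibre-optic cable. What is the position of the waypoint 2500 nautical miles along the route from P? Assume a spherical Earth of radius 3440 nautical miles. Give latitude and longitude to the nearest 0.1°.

Convert each endpoint to a unit vector on the sphere (x = cos φ cos λ, y = cos φ sin λ, z = sin φ).
The central angle between the endpoints is δ = arccos(p₁·p₂) ≈ 1.289 rad (73.9°). The total great-circle distance is δ·R ≈ 1.289 × 3440 ≈ 4434 nmi, so the target fraction is f = 2500/4434 ≈ 0.564.
Interpolate at f ≈ 0.564 with slerp weights a = sin((1−f)δ)/sin δ ≈ 0.555, b = sin(fδ)/sin δ ≈ 0.692.
p = a·p₁ + b·p₂ ≈ (-0.616, -0.111, -0.780); φ = arcsin(p_z) ≈ -51.25°, λ = atan2(p_y, p_x) ≈ -169.77°.

≈ lat 51.3°S, lon 169.8°W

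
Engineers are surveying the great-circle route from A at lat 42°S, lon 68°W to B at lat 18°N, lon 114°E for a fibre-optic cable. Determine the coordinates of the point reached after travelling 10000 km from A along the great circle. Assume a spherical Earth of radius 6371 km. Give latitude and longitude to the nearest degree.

≈ lat 48°S, lon 119°E

Convert each endpoint to a unit vector on the sphere (x = cos φ cos λ, y = cos φ sin λ, z = sin φ).
The central angle between the endpoints is δ = arccos(p₁·p₂) ≈ 2.722 rad (155.9°). The total great-circle distance is δ·R ≈ 2.722 × 6371 ≈ 17340 km, so the target fraction is f = 10000/17340 ≈ 0.577.
Interpolate at f ≈ 0.577 with slerp weights a = sin((1−f)δ)/sin δ ≈ 2.241, b = sin(fδ)/sin δ ≈ 2.453.
p = a·p₁ + b·p₂ ≈ (-0.325, 0.587, -0.741); φ = arcsin(p_z) ≈ -47.86°, λ = atan2(p_y, p_x) ≈ 118.97°.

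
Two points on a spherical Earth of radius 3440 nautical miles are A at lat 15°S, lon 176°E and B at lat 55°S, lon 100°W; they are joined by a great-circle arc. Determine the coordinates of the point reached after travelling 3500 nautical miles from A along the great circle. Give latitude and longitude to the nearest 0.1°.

Write both endpoints as unit vectors p₁, p₂ with components (cos φ cos λ, cos φ sin λ, sin φ).
The central angle between the endpoints is δ = arccos(p₁·p₂) ≈ 1.297 rad (74.3°). The total great-circle distance is δ·R ≈ 1.297 × 3440 ≈ 4463 nmi, so the target fraction is f = 3500/4463 ≈ 0.784.
Interpolate at f ≈ 0.784 with slerp weights a = sin((1−f)δ)/sin δ ≈ 0.287, b = sin(fδ)/sin δ ≈ 0.884.
p = a·p₁ + b·p₂ ≈ (-0.365, -0.480, -0.798); φ = arcsin(p_z) ≈ -52.95°, λ = atan2(p_y, p_x) ≈ -127.23°.

≈ lat 52.9°S, lon 127.2°W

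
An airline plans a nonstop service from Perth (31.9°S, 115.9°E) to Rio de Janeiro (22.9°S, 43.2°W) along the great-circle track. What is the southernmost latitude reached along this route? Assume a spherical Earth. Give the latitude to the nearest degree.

The great circle lies in the plane with unit normal n̂ = (p₁ × p₂)/|p₁ × p₂|.
Here n̂_z ≈ -0.328; the vertex latitude is φ_max = arccos|n̂_z| ≈ 70.9°.
Check via Clairaut: cos φ_max = |cos φ₁| · sin C = cos(31.9°)·sin(157.3°) ≈ 0.328, again giving ≈ 70.9°.

≈ 71°S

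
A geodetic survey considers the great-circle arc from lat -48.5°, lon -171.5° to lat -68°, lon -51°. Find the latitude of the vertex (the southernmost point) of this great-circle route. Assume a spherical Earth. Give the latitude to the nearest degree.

≈ -75°

The great circle lies in the plane with unit normal n̂ = (p₁ × p₂)/|p₁ × p₂|.
Here n̂_z ≈ +0.260; the vertex latitude is φ_max = arccos|n̂_z| ≈ 74.9°.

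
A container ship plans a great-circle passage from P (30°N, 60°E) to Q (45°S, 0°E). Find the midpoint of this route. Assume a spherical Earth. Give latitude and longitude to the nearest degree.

≈ (9°S, 33°E)

Write both endpoints as unit vectors p₁, p₂ with components (cos φ cos λ, cos φ sin λ, sin φ).
The central angle between the endpoints is δ = arccos(p₁·p₂) ≈ 1.618 rad (92.7°).
Interpolate at f = 1/2 with slerp weights a = sin((1−f)δ)/sin δ ≈ 0.724, b = sin(fδ)/sin δ ≈ 0.724.
p = a·p₁ + b·p₂ ≈ (0.826, 0.543, -0.150); φ = arcsin(p_z) ≈ -8.63°, λ = atan2(p_y, p_x) ≈ 33.34°.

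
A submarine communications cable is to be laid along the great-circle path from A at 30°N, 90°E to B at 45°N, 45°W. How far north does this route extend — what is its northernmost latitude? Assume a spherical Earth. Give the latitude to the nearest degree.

≈ 64°N

The great circle lies in the plane with unit normal n̂ = (p₁ × p₂)/|p₁ × p₂|.
Here n̂_z ≈ -0.434; the vertex latitude is φ_max = arccos|n̂_z| ≈ 64.3°.
Check via Clairaut: cos φ_max = |cos φ₁| · sin C = cos(30.0°)·sin(30.1°) ≈ 0.434, again giving ≈ 64.3°.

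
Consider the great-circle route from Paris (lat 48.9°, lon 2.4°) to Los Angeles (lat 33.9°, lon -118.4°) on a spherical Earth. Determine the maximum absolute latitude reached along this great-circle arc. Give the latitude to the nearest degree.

The great circle lies in the plane with unit normal n̂ = (p₁ × p₂)/|p₁ × p₂|.
Here n̂_z ≈ -0.473; the vertex latitude is φ_max = arccos|n̂_z| ≈ 61.7°.
Check via Clairaut: cos φ_max = |cos φ₁| · sin C = cos(48.9°)·sin(46.1°) ≈ 0.473, again giving ≈ 61.7°.

≈ 62°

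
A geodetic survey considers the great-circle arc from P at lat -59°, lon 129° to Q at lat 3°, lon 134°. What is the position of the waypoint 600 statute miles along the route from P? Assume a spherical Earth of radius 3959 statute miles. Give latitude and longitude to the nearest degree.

≈ lat -50°, lon 130°

The haversine formula gives a central angle δ ≈ 1.084 rad (62.1°) between the endpoints. The total great-circle distance is δ·R ≈ 1.084 × 3959 ≈ 4293 mi, so the target fraction is f = 600/4293 ≈ 0.140.
Interpolate at f ≈ 0.140 with slerp weights a = sin((1−f)δ)/sin δ ≈ 0.909, b = sin(fδ)/sin δ ≈ 0.171.
p = a·p₁ + b·p₂ ≈ (-0.413, 0.486, -0.770); φ = arcsin(p_z) ≈ -50.35°, λ = atan2(p_y, p_x) ≈ 130.33°.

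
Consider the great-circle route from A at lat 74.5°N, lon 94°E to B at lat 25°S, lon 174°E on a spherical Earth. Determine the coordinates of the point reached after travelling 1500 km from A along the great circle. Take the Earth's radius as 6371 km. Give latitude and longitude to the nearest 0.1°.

≈ lat 66.8°N, lon 128.6°E

Write both endpoints as unit vectors p₁, p₂ with components (cos φ cos λ, cos φ sin λ, sin φ).
The central angle between the endpoints is δ = arccos(p₁·p₂) ≈ 1.945 rad (111.4°). The total great-circle distance is δ·R ≈ 1.945 × 6371 ≈ 12389 km, so the target fraction is f = 1500/12389 ≈ 0.121.
Interpolate at f ≈ 0.121 with slerp weights a = sin((1−f)δ)/sin δ ≈ 1.064, b = sin(fδ)/sin δ ≈ 0.251.
p = a·p₁ + b·p₂ ≈ (-0.246, 0.307, 0.919); φ = arcsin(p_z) ≈ 66.83°, λ = atan2(p_y, p_x) ≈ 128.64°.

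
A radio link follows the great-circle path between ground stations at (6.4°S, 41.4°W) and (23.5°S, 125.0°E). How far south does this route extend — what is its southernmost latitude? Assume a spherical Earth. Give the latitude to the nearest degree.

The great circle lies in the plane with unit normal n̂ = (p₁ × p₂)/|p₁ × p₂|.
Here n̂_z ≈ +0.396; the vertex latitude is φ_max = arccos|n̂_z| ≈ 66.6°.

≈ 67°S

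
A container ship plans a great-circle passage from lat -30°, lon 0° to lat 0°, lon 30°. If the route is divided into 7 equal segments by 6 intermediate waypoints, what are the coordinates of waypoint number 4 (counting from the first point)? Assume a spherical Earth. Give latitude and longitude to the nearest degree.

From cos δ = sin φ₁ sin φ₂ + cos φ₁ cos φ₂ cos Δλ, the central angle is δ ≈ 0.723 rad (41.4°).
Interpolate at f = 4/7 with slerp weights a = sin((1−f)δ)/sin δ ≈ 0.461, b = sin(fδ)/sin δ ≈ 0.607.
p = a·p₁ + b·p₂ ≈ (0.925, 0.303, -0.230); φ = arcsin(p_z) ≈ -13.32°, λ = atan2(p_y, p_x) ≈ 18.17°.

≈ lat -13°, lon 18°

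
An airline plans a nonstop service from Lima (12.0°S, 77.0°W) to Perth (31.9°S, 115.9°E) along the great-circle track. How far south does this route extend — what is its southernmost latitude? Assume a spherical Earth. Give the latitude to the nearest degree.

≈ 75°S

The great circle lies in the plane with unit normal n̂ = (p₁ × p₂)/|p₁ × p₂|.
Here n̂_z ≈ -0.259; the vertex latitude is φ_max = arccos|n̂_z| ≈ 75.0°.
Check via Clairaut: cos φ_max = |cos φ₁| · sin C = cos(12.0°)·sin(164.6°) ≈ 0.259, again giving ≈ 75.0°.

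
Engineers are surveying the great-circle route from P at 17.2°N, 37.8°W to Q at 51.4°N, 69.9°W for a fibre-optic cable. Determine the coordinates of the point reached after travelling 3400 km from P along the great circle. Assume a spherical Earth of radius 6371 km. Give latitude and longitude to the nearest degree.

≈ 43°N, 58°W

The haversine formula gives a central angle δ ≈ 0.744 rad (42.6°) between the endpoints. The total great-circle distance is δ·R ≈ 0.744 × 6371 ≈ 4738 km, so the target fraction is f = 3400/4738 ≈ 0.718.
Interpolate at f ≈ 0.718 with slerp weights a = sin((1−f)δ)/sin δ ≈ 0.308, b = sin(fδ)/sin δ ≈ 0.751.
p = a·p₁ + b·p₂ ≈ (0.394, -0.621, 0.678); φ = arcsin(p_z) ≈ 42.71°, λ = atan2(p_y, p_x) ≈ -57.62°.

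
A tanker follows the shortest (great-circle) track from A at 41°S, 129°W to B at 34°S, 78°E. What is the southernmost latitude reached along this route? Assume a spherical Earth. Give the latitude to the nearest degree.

≈ 73°S

The great circle lies in the plane with unit normal n̂ = (p₁ × p₂)/|p₁ × p₂|.
Here n̂_z ≈ -0.289; the vertex latitude is φ_max = arccos|n̂_z| ≈ 73.2°.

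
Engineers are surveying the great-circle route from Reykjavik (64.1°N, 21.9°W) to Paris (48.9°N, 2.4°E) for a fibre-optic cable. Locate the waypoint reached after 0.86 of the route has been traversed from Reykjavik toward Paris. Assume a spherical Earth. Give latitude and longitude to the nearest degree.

≈ 51°N, 0°E

Write both endpoints as unit vectors p₁, p₂ with components (cos φ cos λ, cos φ sin λ, sin φ).
The central angle between the endpoints is δ = arccos(p₁·p₂) ≈ 0.349 rad (20.0°).
Interpolate at f = 0.86 with slerp weights a = sin((1−f)δ)/sin δ ≈ 0.143, b = sin(fδ)/sin δ ≈ 0.865.
p = a·p₁ + b·p₂ ≈ (0.626, 0.001, 0.780); φ = arcsin(p_z) ≈ 51.26°, λ = atan2(p_y, p_x) ≈ 0.05°.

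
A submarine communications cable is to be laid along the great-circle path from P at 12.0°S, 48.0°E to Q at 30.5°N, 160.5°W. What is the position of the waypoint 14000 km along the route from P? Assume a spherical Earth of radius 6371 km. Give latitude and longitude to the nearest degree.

≈ 39°N, 175°E

Convert each endpoint to a unit vector on the sphere (x = cos φ cos λ, y = cos φ sin λ, z = sin φ).
The central angle between the endpoints is δ = arccos(p₁·p₂) ≈ 2.580 rad (147.8°). The total great-circle distance is δ·R ≈ 2.580 × 6371 ≈ 16435 km, so the target fraction is f = 14000/16435 ≈ 0.852.
Interpolate at f ≈ 0.852 with slerp weights a = sin((1−f)δ)/sin δ ≈ 0.700, b = sin(fδ)/sin δ ≈ 1.520.
p = a·p₁ + b·p₂ ≈ (-0.777, 0.071, 0.626); φ = arcsin(p_z) ≈ 38.75°, λ = atan2(p_y, p_x) ≈ 174.74°.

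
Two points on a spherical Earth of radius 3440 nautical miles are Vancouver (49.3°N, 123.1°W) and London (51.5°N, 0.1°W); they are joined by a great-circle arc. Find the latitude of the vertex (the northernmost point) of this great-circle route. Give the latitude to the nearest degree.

The great circle lies in the plane with unit normal n̂ = (p₁ × p₂)/|p₁ × p₂|.
Here n̂_z ≈ +0.367; the vertex latitude is φ_max = arccos|n̂_z| ≈ 68.5°.
Check via Clairaut: cos φ_max = |cos φ₁| · sin C = cos(49.3°)·sin(34.2°) ≈ 0.367, again giving ≈ 68.5°.

≈ 68°N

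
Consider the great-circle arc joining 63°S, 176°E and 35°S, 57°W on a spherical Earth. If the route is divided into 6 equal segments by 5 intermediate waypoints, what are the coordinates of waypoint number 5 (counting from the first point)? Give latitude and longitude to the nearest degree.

≈ 46°S, 64°W

Write both endpoints as unit vectors p₁, p₂ with components (cos φ cos λ, cos φ sin λ, sin φ).
The central angle between the endpoints is δ = arccos(p₁·p₂) ≈ 1.279 rad (73.3°).
Interpolate at f = 5/6 with slerp weights a = sin((1−f)δ)/sin δ ≈ 0.221, b = sin(fδ)/sin δ ≈ 0.914.
p = a·p₁ + b·p₂ ≈ (0.308, -0.621, -0.721); φ = arcsin(p_z) ≈ -46.14°, λ = atan2(p_y, p_x) ≈ -63.64°.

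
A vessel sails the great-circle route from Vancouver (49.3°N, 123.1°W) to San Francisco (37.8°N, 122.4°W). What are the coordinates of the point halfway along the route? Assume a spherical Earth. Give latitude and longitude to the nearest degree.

Convert each endpoint to a unit vector on the sphere (x = cos φ cos λ, y = cos φ sin λ, z = sin φ).
The central angle between the endpoints is δ = arccos(p₁·p₂) ≈ 0.201 rad (11.5°).
Interpolate at f = 1/2 with slerp weights a = sin((1−f)δ)/sin δ ≈ 0.503, b = sin(fδ)/sin δ ≈ 0.503.
p = a·p₁ + b·p₂ ≈ (-0.392, -0.610, 0.689); φ = arcsin(p_z) ≈ 43.55°, λ = atan2(p_y, p_x) ≈ -122.72°.

≈ (44°N, 123°W)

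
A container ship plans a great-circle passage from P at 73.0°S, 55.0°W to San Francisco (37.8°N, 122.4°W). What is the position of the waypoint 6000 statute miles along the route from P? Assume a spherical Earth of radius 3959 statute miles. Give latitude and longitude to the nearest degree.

Convert each endpoint to a unit vector on the sphere (x = cos φ cos λ, y = cos φ sin λ, z = sin φ).
The central angle between the endpoints is δ = arccos(p₁·p₂) ≈ 2.091 rad (119.8°). The total great-circle distance is δ·R ≈ 2.091 × 3959 ≈ 8280 mi, so the target fraction is f = 6000/8280 ≈ 0.725.
Interpolate at f ≈ 0.725 with slerp weights a = sin((1−f)δ)/sin δ ≈ 0.628, b = sin(fδ)/sin δ ≈ 1.151.
p = a·p₁ + b·p₂ ≈ (-0.382, -0.918, 0.105); φ = arcsin(p_z) ≈ 6.04°, λ = atan2(p_y, p_x) ≈ -112.59°.

≈ 6°N, 113°W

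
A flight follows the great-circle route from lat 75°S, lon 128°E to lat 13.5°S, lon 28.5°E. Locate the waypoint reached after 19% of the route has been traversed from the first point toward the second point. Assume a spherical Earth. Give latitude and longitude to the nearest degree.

≈ lat 71°S, lon 75°E

Convert each endpoint to a unit vector on the sphere (x = cos φ cos λ, y = cos φ sin λ, z = sin φ).
The central angle between the endpoints is δ = arccos(p₁·p₂) ≈ 1.386 rad (79.4°).
Interpolate at f = 0.19 with slerp weights a = sin((1−f)δ)/sin δ ≈ 0.917, b = sin(fδ)/sin δ ≈ 0.265.
p = a·p₁ + b·p₂ ≈ (0.080, 0.310, -0.947); φ = arcsin(p_z) ≈ -71.33°, λ = atan2(p_y, p_x) ≈ 75.49°.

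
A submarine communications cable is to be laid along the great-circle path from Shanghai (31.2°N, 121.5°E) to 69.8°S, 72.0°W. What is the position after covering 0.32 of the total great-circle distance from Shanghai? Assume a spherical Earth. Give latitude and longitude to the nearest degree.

≈ 14°S, 127°E

From cos δ = sin φ₁ sin φ₂ + cos φ₁ cos φ₂ cos Δλ, the central angle is δ ≈ 2.455 rad (140.7°).
Interpolate at f = 0.32 with slerp weights a = sin((1−f)δ)/sin δ ≈ 1.570, b = sin(fδ)/sin δ ≈ 1.116.
p = a·p₁ + b·p₂ ≈ (-0.583, 0.778, -0.234); φ = arcsin(p_z) ≈ -13.52°, λ = atan2(p_y, p_x) ≈ 126.81°.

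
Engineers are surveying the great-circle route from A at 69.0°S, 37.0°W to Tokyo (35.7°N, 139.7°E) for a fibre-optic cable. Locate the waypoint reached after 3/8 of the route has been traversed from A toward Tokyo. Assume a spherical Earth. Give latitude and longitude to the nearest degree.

≈ 56°S, 136°E

Convert each endpoint to a unit vector on the sphere (x = cos φ cos λ, y = cos φ sin λ, z = sin φ).
The central angle between the endpoints is δ = arccos(p₁·p₂) ≈ 2.560 rad (146.6°).
Interpolate at f = 3/8 with slerp weights a = sin((1−f)δ)/sin δ ≈ 1.818, b = sin(fδ)/sin δ ≈ 1.490.
p = a·p₁ + b·p₂ ≈ (-0.402, 0.390, -0.828); φ = arcsin(p_z) ≈ -55.90°, λ = atan2(p_y, p_x) ≈ 135.86°.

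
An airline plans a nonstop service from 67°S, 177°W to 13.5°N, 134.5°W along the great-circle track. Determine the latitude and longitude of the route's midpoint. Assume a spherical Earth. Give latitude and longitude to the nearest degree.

≈ 28°S, 146°W

Write both endpoints as unit vectors p₁, p₂ with components (cos φ cos λ, cos φ sin λ, sin φ).
The central angle between the endpoints is δ = arccos(p₁·p₂) ≈ 1.506 rad (86.3°).
Interpolate at f = 1/2 with slerp weights a = sin((1−f)δ)/sin δ ≈ 0.685, b = sin(fδ)/sin δ ≈ 0.685.
p = a·p₁ + b·p₂ ≈ (-0.734, -0.489, -0.471); φ = arcsin(p_z) ≈ -28.08°, λ = atan2(p_y, p_x) ≈ -146.33°.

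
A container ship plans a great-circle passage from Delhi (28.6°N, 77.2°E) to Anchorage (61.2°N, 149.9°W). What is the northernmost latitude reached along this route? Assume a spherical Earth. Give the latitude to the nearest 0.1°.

≈ 71.8°N

The great circle lies in the plane with unit normal n̂ = (p₁ × p₂)/|p₁ × p₂|.
Here n̂_z ≈ +0.313; the vertex latitude is φ_max = arccos|n̂_z| ≈ 71.8°.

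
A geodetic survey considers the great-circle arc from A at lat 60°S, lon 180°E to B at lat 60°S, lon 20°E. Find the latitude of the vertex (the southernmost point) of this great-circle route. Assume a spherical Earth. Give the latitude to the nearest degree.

≈ 84°S

The great circle lies in the plane with unit normal n̂ = (p₁ × p₂)/|p₁ × p₂|.
Here n̂_z ≈ -0.100; the vertex latitude is φ_max = arccos|n̂_z| ≈ 84.3°.
Check via Clairaut: cos φ_max = |cos φ₁| · sin C = cos(60.0°)·sin(168.5°) ≈ 0.100, again giving ≈ 84.3°.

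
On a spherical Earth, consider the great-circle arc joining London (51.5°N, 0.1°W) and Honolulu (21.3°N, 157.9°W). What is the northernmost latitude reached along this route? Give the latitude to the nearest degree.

≈ 77°N

The great circle lies in the plane with unit normal n̂ = (p₁ × p₂)/|p₁ × p₂|.
Here n̂_z ≈ -0.226; the vertex latitude is φ_max = arccos|n̂_z| ≈ 76.9°.
Check via Clairaut: cos φ_max = |cos φ₁| · sin C = cos(51.5°)·sin(21.3°) ≈ 0.226, again giving ≈ 76.9°.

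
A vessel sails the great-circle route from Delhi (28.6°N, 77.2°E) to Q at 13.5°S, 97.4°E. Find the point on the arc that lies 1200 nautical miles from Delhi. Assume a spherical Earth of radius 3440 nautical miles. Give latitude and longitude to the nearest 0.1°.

Write both endpoints as unit vectors p₁, p₂ with components (cos φ cos λ, cos φ sin λ, sin φ).
The central angle between the endpoints is δ = arccos(p₁·p₂) ≈ 0.810 rad (46.4°). The total great-circle distance is δ·R ≈ 0.810 × 3440 ≈ 2787 nmi, so the target fraction is f = 1200/2787 ≈ 0.431.
Interpolate at f ≈ 0.431 with slerp weights a = sin((1−f)δ)/sin δ ≈ 0.614, b = sin(fδ)/sin δ ≈ 0.472.
p = a·p₁ + b·p₂ ≈ (0.060, 0.981, 0.184); φ = arcsin(p_z) ≈ 10.60°, λ = atan2(p_y, p_x) ≈ 86.48°.

≈ 10.6°N, 86.5°E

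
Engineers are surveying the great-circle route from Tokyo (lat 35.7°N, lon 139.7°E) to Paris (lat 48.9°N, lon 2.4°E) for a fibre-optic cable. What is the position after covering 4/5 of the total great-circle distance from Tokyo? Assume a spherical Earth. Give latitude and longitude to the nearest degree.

≈ lat 62°N, lon 23°E

From cos δ = sin φ₁ sin φ₂ + cos φ₁ cos φ₂ cos Δλ, the central angle is δ ≈ 1.523 rad (87.3°).
Interpolate at f = 4/5 with slerp weights a = sin((1−f)δ)/sin δ ≈ 0.300, b = sin(fδ)/sin δ ≈ 0.940.
p = a·p₁ + b·p₂ ≈ (0.431, 0.184, 0.883); φ = arcsin(p_z) ≈ 62.05°, λ = atan2(p_y, p_x) ≈ 23.07°.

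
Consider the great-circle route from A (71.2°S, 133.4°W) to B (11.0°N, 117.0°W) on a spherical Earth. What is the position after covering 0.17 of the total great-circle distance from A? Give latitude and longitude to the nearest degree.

Convert each endpoint to a unit vector on the sphere (x = cos φ cos λ, y = cos φ sin λ, z = sin φ).
The central angle between the endpoints is δ = arccos(p₁·p₂) ≈ 1.448 rad (82.9°).
Interpolate at f = 0.17 with slerp weights a = sin((1−f)δ)/sin δ ≈ 0.940, b = sin(fδ)/sin δ ≈ 0.245.
p = a·p₁ + b·p₂ ≈ (-0.317, -0.435, -0.843); φ = arcsin(p_z) ≈ -57.43°, λ = atan2(p_y, p_x) ≈ -126.14°.

≈ (57°S, 126°W)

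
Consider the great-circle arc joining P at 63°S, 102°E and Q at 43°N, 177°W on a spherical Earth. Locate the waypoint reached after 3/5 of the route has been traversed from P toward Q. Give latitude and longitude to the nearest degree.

≈ 1°S, 159°E

From cos δ = sin φ₁ sin φ₂ + cos φ₁ cos φ₂ cos Δλ, the central angle is δ ≈ 2.160 rad (123.8°).
Interpolate at f = 3/5 with slerp weights a = sin((1−f)δ)/sin δ ≈ 0.915, b = sin(fδ)/sin δ ≈ 1.158.
p = a·p₁ + b·p₂ ≈ (-0.932, 0.362, -0.025); φ = arcsin(p_z) ≈ -1.46°, λ = atan2(p_y, p_x) ≈ 158.78°.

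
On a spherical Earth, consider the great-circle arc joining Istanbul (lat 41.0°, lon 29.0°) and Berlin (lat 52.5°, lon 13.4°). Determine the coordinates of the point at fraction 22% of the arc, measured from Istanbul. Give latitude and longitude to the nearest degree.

Write both endpoints as unit vectors p₁, p₂ with components (cos φ cos λ, cos φ sin λ, sin φ).
The central angle between the endpoints is δ = arccos(p₁·p₂) ≈ 0.273 rad (15.6°).
Interpolate at f = 0.22 with slerp weights a = sin((1−f)δ)/sin δ ≈ 0.784, b = sin(fδ)/sin δ ≈ 0.223.
p = a·p₁ + b·p₂ ≈ (0.649, 0.318, 0.691); φ = arcsin(p_z) ≈ 43.70°, λ = atan2(p_y, p_x) ≈ 26.11°.

≈ lat 44°, lon 26°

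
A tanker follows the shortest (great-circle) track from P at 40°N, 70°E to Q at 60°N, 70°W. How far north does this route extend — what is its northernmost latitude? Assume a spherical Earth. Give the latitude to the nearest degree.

≈ 75°N

The great circle lies in the plane with unit normal n̂ = (p₁ × p₂)/|p₁ × p₂|.
Here n̂_z ≈ -0.255; the vertex latitude is φ_max = arccos|n̂_z| ≈ 75.2°.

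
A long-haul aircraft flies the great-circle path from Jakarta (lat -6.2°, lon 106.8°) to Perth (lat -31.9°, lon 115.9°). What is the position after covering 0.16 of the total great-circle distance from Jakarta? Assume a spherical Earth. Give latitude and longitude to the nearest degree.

The haversine formula gives a central angle δ ≈ 0.472 rad (27.1°) between the endpoints.
Interpolate at f = 0.16 with slerp weights a = sin((1−f)δ)/sin δ ≈ 0.849, b = sin(fδ)/sin δ ≈ 0.166.
p = a·p₁ + b·p₂ ≈ (-0.306, 0.935, -0.179); φ = arcsin(p_z) ≈ -10.34°, λ = atan2(p_y, p_x) ≈ 108.10°.

≈ lat -10°, lon 108°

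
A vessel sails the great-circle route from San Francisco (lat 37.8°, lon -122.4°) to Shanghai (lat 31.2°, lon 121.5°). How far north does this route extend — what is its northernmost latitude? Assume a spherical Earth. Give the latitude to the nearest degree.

≈ 53°

The great circle lies in the plane with unit normal n̂ = (p₁ × p₂)/|p₁ × p₂|.
Here n̂_z ≈ -0.607; the vertex latitude is φ_max = arccos|n̂_z| ≈ 52.6°.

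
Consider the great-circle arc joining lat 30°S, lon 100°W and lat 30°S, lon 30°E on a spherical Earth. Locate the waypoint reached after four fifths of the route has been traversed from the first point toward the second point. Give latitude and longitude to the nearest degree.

Convert each endpoint to a unit vector on the sphere (x = cos φ cos λ, y = cos φ sin λ, z = sin φ).
The central angle between the endpoints is δ = arccos(p₁·p₂) ≈ 1.805 rad (103.4°).
Interpolate at f = 4/5 with slerp weights a = sin((1−f)δ)/sin δ ≈ 0.363, b = sin(fδ)/sin δ ≈ 1.020.
p = a·p₁ + b·p₂ ≈ (0.710, 0.132, -0.691); φ = arcsin(p_z) ≈ -43.75°, λ = atan2(p_y, p_x) ≈ 10.52°.

≈ lat 44°S, lon 11°E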